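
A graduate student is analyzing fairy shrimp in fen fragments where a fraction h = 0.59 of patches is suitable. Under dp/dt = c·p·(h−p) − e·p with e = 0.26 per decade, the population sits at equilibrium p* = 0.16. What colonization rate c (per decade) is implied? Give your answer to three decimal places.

0.605

At equilibrium c(h−p*) = e, so c = e/(h−p*).
c = 0.26/(0.59 − 0.16) = 0.26/0.4300 = 0.6047.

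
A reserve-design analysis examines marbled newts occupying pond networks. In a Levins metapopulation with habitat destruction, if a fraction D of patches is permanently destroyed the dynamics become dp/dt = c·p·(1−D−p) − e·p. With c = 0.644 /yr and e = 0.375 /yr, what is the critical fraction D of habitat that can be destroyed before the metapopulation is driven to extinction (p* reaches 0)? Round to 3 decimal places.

The nontrivial equilibrium is p* = (1−D) − e/c; extinction occurs when this hits zero.
So D_crit = 1 − e/c = 1 − 0.375/0.644 = 1 − 0.5823 = 0.4177.
This equals the undisturbed p*, a classic result of Lande's extension.

0.418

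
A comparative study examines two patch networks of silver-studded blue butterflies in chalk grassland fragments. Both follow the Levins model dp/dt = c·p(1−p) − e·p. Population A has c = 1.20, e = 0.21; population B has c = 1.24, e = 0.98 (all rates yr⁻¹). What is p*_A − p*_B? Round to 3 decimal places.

0.615

A: p*_A = 1 − 0.21/1.20 = 0.8250.
B: p*_B = 1 − 0.98/1.24 = 0.2097.
p*_A − p*_B = 0.8250 − 0.2097 = 0.6153.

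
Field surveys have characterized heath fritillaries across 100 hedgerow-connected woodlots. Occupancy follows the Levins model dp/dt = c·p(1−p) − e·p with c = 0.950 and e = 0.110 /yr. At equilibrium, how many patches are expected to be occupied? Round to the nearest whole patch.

p* = 1 − e/c = 1 − 0.110/0.950 = 0.8842.
Expected occupied patches = N × p* = 100 × 0.8842 = 88.42 ≈ 88.

88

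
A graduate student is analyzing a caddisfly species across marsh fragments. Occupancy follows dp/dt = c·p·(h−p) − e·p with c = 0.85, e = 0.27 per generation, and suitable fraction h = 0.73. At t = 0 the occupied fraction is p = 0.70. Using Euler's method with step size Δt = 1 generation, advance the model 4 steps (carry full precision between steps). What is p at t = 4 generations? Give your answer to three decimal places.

Update rule: p ← p + [c·p·(h−p) − e·p]·Δt with Δt = 1.
p: 0.70000 → 0.52885  (Δp = -0.17115)
p: 0.52885 → 0.47648  (Δp = -0.05237)
p: 0.47648 → 0.45051  (Δp = -0.02597)
p: 0.45051 → 0.43590  (Δp = -0.01461)

0.436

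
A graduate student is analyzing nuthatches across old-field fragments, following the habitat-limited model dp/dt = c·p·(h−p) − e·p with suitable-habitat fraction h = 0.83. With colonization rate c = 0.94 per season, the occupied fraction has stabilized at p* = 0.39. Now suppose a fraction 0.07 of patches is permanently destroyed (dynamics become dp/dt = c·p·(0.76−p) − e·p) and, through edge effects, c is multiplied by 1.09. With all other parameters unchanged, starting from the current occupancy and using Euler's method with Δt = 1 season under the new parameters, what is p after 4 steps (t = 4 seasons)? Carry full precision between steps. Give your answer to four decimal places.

Balance c(h−p*) = e gives e = 0.94×(0.83 − 0.39000) = 0.41360.
Starting from p₀ = 0.39000; update p ← p + (dp/dt)·Δt with the new parameters.
  1  |  dp/dt·Δt = -0.013454  |  p_1 = 0.376546
  2  |  dp/dt·Δt = -0.007799  |  p_2 = 0.368746
  3  |  dp/dt·Δt = -0.004691  |  p_3 = 0.364055
  4  |  dp/dt·Δt = -0.002882  |  p_4 = 0.361174

0.3612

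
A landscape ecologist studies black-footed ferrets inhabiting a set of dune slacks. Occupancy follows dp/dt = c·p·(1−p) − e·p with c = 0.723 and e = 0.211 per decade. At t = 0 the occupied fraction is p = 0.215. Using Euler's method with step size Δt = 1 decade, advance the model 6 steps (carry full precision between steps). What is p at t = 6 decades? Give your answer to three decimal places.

0.655

Update rule: p ← p + [c·p·(1−p) − e·p]·Δt with Δt = 1.
p: 0.21500 → 0.29166  (Δp = +0.07666)
p: 0.29166 → 0.37949  (Δp = +0.08783)
p: 0.37949 → 0.46966  (Δp = +0.09018)
p: 0.46966 → 0.55065  (Δp = +0.08099)
p: 0.55065 → 0.61336  (Δp = +0.06271)
p: 0.61336 → 0.65540  (Δp = +0.04204)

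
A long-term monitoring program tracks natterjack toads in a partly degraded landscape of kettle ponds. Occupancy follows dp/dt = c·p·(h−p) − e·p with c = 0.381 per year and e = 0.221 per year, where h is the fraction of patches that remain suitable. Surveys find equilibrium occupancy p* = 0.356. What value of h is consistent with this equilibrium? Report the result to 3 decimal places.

0.936

At equilibrium c(h−p*) = e, so h = p* + e/c.
h = 0.356 + 0.221/0.381 = 0.356 + 0.5801 = 0.9361.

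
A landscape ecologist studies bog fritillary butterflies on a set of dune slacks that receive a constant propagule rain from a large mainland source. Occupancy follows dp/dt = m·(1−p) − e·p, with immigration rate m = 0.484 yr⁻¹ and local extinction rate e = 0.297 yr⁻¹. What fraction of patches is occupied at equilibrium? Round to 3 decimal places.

0.620

At equilibrium the propagule rain into empty patches balances local extinction: m(1−p*) = e·p*.
p* = m/(m+e) = 0.484/(0.484+0.297) = 0.484/0.7810 = 0.6197.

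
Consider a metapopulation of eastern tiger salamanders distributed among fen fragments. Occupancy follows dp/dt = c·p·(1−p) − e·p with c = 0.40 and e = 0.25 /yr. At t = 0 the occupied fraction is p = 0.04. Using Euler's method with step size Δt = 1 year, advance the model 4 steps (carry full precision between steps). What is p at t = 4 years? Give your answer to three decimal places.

0.065

Update rule: p ← p + [c·p·(1−p) − e·p]·Δt with Δt = 1.
p: 0.04000 → 0.04536  (Δp = +0.00536)
p: 0.04536 → 0.05134  (Δp = +0.00598)
p: 0.05134 → 0.05799  (Δp = +0.00665)
p: 0.05799 → 0.06534  (Δp = +0.00735)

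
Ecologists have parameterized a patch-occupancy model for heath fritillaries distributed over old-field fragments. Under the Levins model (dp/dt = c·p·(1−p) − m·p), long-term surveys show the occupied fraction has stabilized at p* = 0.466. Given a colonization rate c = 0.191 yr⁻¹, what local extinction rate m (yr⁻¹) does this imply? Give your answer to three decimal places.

0.102

At equilibrium c(1−p*) = m.
m = 0.191 × (1 − 0.466) = 0.191 × 0.5340 = 0.1020.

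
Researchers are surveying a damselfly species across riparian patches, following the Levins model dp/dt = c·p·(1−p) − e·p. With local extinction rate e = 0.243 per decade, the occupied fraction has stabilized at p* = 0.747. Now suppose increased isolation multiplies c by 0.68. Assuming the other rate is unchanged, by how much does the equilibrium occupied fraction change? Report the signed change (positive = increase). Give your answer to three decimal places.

-0.119

Balance c(1−p*) = e gives c = e/(1 − 0.74700) = 0.243/0.25300 = 0.96047.
New p* = 1 − e/c = 1 − 0.24300/0.65312 = 0.62794.
Δp* = 0.62794 − 0.74700 = -0.11906.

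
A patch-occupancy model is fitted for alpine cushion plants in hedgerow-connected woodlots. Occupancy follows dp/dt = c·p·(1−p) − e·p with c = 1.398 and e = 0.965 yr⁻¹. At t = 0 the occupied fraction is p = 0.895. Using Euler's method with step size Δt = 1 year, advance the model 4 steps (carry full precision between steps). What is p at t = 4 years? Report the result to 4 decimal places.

Update rule: p ← p + [c·p·(1−p) − e·p]·Δt with Δt = 1.
step 1: Δp = -0.73230, p = 0.16270
step 2: Δp = +0.03344, p = 0.19614
step 3: Δp = +0.03115, p = 0.22729
step 4: Δp = +0.02619, p = 0.25348

0.2535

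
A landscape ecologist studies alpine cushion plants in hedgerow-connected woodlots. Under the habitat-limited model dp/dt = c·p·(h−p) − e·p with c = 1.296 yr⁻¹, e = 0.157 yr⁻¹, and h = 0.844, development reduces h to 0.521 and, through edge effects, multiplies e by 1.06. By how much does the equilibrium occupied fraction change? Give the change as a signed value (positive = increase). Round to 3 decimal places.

-0.330

Before: p* = h − e/c = 0.844 − 0.157/1.296 = 0.844 − 0.1211 = 0.7229.
After: c = 1.296, e = 0.16642, h = 0.521; p* = 0.521 − 0.16642/1.296 = 0.3926.
Δp* = 0.3926 − 0.7229 = -0.3303.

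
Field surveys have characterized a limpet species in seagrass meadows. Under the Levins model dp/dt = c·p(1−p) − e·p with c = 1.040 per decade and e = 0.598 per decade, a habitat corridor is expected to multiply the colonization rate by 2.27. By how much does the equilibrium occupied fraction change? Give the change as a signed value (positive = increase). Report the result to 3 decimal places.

0.322

Before: p* = 1 − 0.598/1.040 = 0.4250.
After the change, c = 2.3608, e = 0.598, so p* = 1 − 0.598/2.3608 = 0.7467.
Δp* = 0.7467 − 0.4250 = +0.3217.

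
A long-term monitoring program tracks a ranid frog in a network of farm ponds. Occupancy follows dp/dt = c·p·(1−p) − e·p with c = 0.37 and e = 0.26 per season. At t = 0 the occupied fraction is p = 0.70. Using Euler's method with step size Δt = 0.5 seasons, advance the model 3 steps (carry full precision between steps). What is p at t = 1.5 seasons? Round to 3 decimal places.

Update rule: p ← p + [c·p·(1−p) − e·p]·Δt with Δt = 0.5.
t = 0.5: p = 0.70000 + (-0.05215) = 0.64785
t = 1: p = 0.64785 + (-0.04201) = 0.60584
t = 1.5: p = 0.60584 + (-0.03458) = 0.57125

0.571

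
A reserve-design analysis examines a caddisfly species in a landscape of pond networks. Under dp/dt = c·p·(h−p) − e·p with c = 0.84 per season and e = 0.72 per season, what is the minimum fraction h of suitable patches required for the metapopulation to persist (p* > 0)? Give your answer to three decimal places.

0.857

p* = h − e/c is positive only when h > e/c.
h_min = e/c = 0.72/0.84 = 0.8571.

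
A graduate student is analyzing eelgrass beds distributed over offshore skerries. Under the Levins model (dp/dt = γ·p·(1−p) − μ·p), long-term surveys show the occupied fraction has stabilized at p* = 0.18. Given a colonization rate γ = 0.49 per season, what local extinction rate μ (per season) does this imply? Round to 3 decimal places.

At equilibrium γ(1−p*) = μ.
μ = 0.49 × (1 − 0.18) = 0.49 × 0.8200 = 0.4018.

0.402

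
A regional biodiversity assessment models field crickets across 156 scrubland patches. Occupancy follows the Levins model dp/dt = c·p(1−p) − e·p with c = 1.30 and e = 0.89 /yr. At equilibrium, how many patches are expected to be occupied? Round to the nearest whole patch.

49

p* = 1 − e/c = 1 − 0.89/1.30 = 0.3154.
Expected occupied patches = N × p* = 156 × 0.3154 = 49.20 ≈ 49.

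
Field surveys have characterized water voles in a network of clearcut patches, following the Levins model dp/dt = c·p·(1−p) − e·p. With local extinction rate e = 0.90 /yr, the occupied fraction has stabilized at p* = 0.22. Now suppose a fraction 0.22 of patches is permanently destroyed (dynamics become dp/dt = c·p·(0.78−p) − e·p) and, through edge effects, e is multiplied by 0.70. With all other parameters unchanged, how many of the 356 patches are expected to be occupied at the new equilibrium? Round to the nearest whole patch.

Balance c(1−p*) = e gives c = e/(1 − 0.22000) = 0.90/0.78000 = 1.15385.
New p* = 0.78 − e/c = 0.78 − 0.63000/1.15385 = 0.23400.
Expected occupied = 356 × 0.23400 = 83.30 ≈ 83.

83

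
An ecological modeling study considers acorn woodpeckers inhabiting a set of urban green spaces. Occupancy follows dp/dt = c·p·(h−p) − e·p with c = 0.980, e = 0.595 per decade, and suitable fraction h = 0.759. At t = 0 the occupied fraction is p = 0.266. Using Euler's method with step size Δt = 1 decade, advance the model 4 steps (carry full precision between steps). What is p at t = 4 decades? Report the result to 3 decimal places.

0.193

Update rule: p ← p + [c·p·(h−p) − e·p]·Δt with Δt = 1.
p: 0.26600 → 0.23625  (Δp = -0.02975)
p: 0.23625 → 0.21671  (Δp = -0.01954)
p: 0.21671 → 0.20294  (Δp = -0.01377)
p: 0.20294 → 0.19278  (Δp = -0.01016)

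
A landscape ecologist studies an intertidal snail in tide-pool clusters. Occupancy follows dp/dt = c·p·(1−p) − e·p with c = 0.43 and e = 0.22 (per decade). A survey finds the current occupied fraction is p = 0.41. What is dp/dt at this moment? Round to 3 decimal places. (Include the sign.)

Colonization term: c·p·(1−p) = 0.43×0.41×0.5900 = 0.10402.
Extinction term: e·p = 0.09020.
dp/dt = 0.10402 − 0.09020 = 0.01382.

0.014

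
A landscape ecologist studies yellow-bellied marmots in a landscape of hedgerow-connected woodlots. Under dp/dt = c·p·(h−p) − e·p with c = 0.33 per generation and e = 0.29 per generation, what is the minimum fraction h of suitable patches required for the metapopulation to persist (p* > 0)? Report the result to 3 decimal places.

0.879

p* = h − e/c is positive only when h > e/c.
h_min = e/c = 0.29/0.33 = 0.8788.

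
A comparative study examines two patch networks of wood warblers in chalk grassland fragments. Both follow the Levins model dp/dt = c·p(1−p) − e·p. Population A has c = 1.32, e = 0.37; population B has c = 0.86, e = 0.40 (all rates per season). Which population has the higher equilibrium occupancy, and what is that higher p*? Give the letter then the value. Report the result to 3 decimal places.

A: p*_A = 1 − 0.37/1.32 = 0.7197.
B: p*_B = 1 − 0.40/0.86 = 0.5349.
A is higher at 0.7197.

A, 0.720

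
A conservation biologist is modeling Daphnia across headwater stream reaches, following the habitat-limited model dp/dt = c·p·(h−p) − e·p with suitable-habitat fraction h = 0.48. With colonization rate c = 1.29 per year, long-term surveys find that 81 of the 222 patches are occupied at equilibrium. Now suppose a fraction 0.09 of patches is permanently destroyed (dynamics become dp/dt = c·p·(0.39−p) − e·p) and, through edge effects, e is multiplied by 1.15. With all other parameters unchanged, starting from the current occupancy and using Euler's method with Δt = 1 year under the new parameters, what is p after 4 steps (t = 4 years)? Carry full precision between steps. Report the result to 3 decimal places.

0.271

Observed p* = 81/222 = 0.36486.
Balance c(h−p*) = e gives e = 1.29×(0.48 − 0.36486) = 0.14852.
Starting from p₀ = 0.36486; update p ← p + (dp/dt)·Δt with the new parameters.
  1  |  dp/dt·Δt = -0.050490  |  p_1 = 0.314375
  2  |  dp/dt·Δt = -0.023027  |  p_2 = 0.291348
  3  |  dp/dt·Δt = -0.012686  |  p_3 = 0.278662
  4  |  dp/dt·Δt = -0.007573  |  p_4 = 0.271089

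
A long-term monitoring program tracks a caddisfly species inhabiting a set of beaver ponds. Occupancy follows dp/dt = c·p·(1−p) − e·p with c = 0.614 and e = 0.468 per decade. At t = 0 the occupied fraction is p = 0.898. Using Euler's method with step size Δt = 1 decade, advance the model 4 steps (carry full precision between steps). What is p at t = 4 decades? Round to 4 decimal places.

0.3492

Update rule: p ← p + [c·p·(1−p) − e·p]·Δt with Δt = 1.
step 1: Δp = -0.36402, p = 0.53398
step 2: Δp = -0.09711, p = 0.43687
step 3: Δp = -0.05340, p = 0.38347
step 4: Δp = -0.03430, p = 0.34917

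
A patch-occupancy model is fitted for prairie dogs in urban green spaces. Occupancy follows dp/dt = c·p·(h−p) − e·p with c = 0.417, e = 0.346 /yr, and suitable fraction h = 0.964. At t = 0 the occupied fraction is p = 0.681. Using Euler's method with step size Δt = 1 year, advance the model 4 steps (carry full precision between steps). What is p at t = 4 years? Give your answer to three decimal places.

0.344

Update rule: p ← p + [c·p·(h−p) − e·p]·Δt with Δt = 1.
step 1: Δp = -0.15526, p = 0.52574
step 2: Δp = -0.08582, p = 0.43991
step 3: Δp = -0.05607, p = 0.38384
step 4: Δp = -0.03995, p = 0.34390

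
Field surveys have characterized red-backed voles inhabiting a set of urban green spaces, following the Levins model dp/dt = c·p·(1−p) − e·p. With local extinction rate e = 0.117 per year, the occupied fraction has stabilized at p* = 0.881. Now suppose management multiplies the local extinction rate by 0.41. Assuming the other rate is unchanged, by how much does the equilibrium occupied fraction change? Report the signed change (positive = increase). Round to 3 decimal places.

0.070

Balance c(1−p*) = e gives c = e/(1 − 0.88100) = 0.117/0.11900 = 0.98319.
New p* = 1 − e/c = 1 − 0.04797/0.98319 = 0.95121.
Δp* = 0.95121 − 0.88100 = +0.07021.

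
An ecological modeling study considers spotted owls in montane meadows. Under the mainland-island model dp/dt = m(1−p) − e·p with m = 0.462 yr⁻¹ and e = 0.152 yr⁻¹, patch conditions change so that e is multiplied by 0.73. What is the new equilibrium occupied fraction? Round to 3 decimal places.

0.806

Before: p* = 0.462/(0.462+0.152) = 0.7524.
After: m = 0.462, e = 0.11096; p* = 0.462/0.5730 = 0.8063.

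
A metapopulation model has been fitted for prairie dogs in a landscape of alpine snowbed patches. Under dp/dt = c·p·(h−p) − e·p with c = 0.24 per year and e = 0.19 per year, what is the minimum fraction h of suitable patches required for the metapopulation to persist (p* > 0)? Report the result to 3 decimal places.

0.792

p* = h − e/c is positive only when h > e/c.
h_min = e/c = 0.19/0.24 = 0.7917.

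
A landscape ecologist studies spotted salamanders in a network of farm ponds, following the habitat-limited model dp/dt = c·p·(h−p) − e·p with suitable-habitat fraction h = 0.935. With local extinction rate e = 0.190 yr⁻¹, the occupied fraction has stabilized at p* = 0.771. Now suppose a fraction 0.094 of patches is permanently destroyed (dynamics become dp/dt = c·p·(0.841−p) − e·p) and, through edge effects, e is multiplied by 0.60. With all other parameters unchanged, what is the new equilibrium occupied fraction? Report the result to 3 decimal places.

Balance c(h−p*) = e gives c = e/(0.935 − 0.77100) = 0.190/0.16400 = 1.15854.
New p* = 0.841 − e/c = 0.841 − 0.11400/1.15854 = 0.74260.

0.743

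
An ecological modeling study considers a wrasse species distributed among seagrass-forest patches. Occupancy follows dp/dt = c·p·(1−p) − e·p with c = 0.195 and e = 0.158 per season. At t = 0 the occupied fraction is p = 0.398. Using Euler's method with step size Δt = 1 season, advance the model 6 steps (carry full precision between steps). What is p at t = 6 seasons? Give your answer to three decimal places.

Update rule: p ← p + [c·p·(1−p) − e·p]·Δt with Δt = 1.
step 1: Δp = -0.01616, p = 0.38184
step 2: Δp = -0.01430, p = 0.36753
step 3: Δp = -0.01274, p = 0.35479
step 4: Δp = -0.01142, p = 0.34337
step 5: Δp = -0.01029, p = 0.33309
step 6: Δp = -0.00931, p = 0.32378

0.324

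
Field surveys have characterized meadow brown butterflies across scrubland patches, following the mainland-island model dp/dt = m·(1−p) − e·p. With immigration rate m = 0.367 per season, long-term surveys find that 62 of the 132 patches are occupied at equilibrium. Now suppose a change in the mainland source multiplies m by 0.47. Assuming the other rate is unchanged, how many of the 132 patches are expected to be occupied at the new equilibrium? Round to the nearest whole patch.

Observed p* = 62/132 = 0.46970.
Balance m(1−p*) = e·p* gives e = m(1−p*)/p* = 0.367×0.53030/0.46970 = 0.41435.
New p* = m/(m+e) = 0.17249/(0.17249+0.41435) = 0.29393.
Expected occupied = 132 × 0.29393 = 38.80 ≈ 39.

39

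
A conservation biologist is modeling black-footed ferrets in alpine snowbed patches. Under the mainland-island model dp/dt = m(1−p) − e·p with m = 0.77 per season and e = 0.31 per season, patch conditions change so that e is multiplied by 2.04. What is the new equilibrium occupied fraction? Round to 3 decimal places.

0.549

Before: p* = 0.77/(0.77+0.31) = 0.7130.
After: m = 0.77, e = 0.6324; p* = 0.77/1.4024 = 0.5491.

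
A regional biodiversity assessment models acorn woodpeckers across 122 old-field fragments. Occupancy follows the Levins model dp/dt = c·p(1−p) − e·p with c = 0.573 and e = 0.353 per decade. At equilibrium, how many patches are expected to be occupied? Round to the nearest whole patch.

p* = 1 − e/c = 1 − 0.353/0.573 = 0.3839.
Expected occupied patches = N × p* = 122 × 0.3839 = 46.84 ≈ 47.

47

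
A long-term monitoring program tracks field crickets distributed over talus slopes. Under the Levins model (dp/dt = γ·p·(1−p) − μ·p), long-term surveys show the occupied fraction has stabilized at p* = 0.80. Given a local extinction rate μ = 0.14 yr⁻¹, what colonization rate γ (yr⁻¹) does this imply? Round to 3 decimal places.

At equilibrium γ(1−p*) = μ, so γ = μ/(1−p*).
γ = 0.14/(1 − 0.80) = 0.14/0.2000 = 0.7000.

0.700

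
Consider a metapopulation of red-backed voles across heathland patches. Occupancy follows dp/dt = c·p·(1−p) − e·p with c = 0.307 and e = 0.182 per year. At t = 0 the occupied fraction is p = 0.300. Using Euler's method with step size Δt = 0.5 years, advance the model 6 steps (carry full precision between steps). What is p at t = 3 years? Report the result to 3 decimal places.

Update rule: p ← p + [c·p·(1−p) − e·p]·Δt with Δt = 0.5.
t = 0.5: p = 0.30000 + (+0.00494) = 0.30494
t = 1: p = 0.30494 + (+0.00479) = 0.30972
t = 1.5: p = 0.30972 + (+0.00463) = 0.31435
t = 2: p = 0.31435 + (+0.00448) = 0.31883
t = 2.5: p = 0.31883 + (+0.00432) = 0.32315
t = 3: p = 0.32315 + (+0.00417) = 0.32732

0.327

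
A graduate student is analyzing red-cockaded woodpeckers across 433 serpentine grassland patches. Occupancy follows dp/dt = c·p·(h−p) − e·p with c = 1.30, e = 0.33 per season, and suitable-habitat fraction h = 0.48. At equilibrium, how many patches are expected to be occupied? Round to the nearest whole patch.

p* = h − e/c = 0.48 − 0.2538 = 0.2262.
Expected occupied patches = N × p* = 433 × 0.2262 = 97.92 ≈ 98.

98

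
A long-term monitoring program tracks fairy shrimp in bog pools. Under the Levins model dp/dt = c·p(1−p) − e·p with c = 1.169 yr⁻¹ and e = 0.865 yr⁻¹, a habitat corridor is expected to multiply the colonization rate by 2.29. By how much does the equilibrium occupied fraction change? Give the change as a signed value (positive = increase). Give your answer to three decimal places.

0.417

Before: p* = 1 − 0.865/1.169 = 0.2601.
After the change, c = 2.67701, e = 0.865, so p* = 1 − 0.865/2.67701 = 0.6769.
Δp* = 0.6769 − 0.2601 = +0.4168.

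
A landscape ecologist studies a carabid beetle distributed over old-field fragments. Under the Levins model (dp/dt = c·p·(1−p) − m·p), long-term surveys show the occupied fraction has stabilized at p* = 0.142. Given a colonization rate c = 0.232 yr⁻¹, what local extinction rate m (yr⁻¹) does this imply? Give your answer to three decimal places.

At equilibrium c(1−p*) = m.
m = 0.232 × (1 − 0.142) = 0.232 × 0.8580 = 0.1991.

0.199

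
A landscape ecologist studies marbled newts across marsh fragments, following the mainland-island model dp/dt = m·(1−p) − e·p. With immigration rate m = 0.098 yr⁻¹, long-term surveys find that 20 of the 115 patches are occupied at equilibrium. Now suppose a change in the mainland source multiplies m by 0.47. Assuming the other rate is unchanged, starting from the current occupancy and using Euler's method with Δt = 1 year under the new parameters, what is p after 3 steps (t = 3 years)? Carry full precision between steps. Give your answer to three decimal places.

0.100

Observed p* = 20/115 = 0.17391.
Balance m(1−p*) = e·p* gives e = m(1−p*)/p* = 0.098×0.82609/0.17391 = 0.46550.
Starting from p₀ = 0.17391; update p ← p + (dp/dt)·Δt with the new parameters.
t = 1: p = 0.17391 + (-0.04291) = 0.13101
t = 2: p = 0.13101 + (-0.02096) = 0.11005
t = 3: p = 0.11005 + (-0.01024) = 0.09981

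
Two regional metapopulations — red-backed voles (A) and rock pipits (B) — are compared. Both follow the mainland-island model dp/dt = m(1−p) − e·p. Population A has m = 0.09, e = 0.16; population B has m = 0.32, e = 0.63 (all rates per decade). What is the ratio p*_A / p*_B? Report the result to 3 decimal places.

1.069

A: p*_A = m/(m+e) = 0.09/0.2500 = 0.3600.
B: p*_B = 0.32/0.9500 = 0.3368.
p*_A / p*_B = 0.3600/0.3368 = 1.0687.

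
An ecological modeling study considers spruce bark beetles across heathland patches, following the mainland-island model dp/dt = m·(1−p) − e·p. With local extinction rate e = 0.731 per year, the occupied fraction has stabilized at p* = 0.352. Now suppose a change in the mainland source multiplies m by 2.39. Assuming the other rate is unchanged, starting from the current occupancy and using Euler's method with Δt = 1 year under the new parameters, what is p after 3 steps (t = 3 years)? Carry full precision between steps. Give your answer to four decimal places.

0.6318

Balance m(1−p*) = e·p* gives m = e·p*/(1−p*) = 0.731×0.35200/0.64800 = 0.39709.
Starting from p₀ = 0.35200; update p ← p + (dp/dt)·Δt with the new parameters.
p: 0.35200 → 0.70966  (Δp = +0.35766)
p: 0.70966 → 0.46644  (Δp = -0.24322)
p: 0.46644 → 0.63184  (Δp = +0.16540)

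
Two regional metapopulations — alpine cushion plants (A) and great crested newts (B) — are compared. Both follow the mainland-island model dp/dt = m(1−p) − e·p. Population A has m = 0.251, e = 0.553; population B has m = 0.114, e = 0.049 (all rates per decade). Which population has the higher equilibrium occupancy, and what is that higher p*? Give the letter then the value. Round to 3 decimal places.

A: p*_A = m/(m+e) = 0.251/0.8040 = 0.3122.
B: p*_B = 0.114/0.1630 = 0.6994.
B is higher at 0.6994.

B, 0.699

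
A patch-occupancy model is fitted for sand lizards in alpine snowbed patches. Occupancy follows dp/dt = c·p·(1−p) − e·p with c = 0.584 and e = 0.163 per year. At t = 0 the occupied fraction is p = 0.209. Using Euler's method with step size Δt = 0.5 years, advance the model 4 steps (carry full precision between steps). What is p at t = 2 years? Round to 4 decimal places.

Update rule: p ← p + [c·p·(1−p) − e·p]·Δt with Δt = 0.5.
t = 0.5: p = 0.20900 + (+0.03124) = 0.24024
t = 1: p = 0.24024 + (+0.03372) = 0.27396
t = 1.5: p = 0.27396 + (+0.03575) = 0.30971
t = 2: p = 0.30971 + (+0.03719) = 0.34690

0.3469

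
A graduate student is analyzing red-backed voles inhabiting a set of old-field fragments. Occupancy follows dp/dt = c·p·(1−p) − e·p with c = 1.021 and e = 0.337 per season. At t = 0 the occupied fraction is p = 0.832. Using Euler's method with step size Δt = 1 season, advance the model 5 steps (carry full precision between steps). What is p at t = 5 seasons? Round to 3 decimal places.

0.670

Update rule: p ← p + [c·p·(1−p) − e·p]·Δt with Δt = 1.
p: 0.83200 → 0.69433  (Δp = -0.13767)
p: 0.69433 → 0.67703  (Δp = -0.01729)
p: 0.67703 → 0.67212  (Δp = -0.00491)
p: 0.67212 → 0.67062  (Δp = -0.00150)
p: 0.67062 → 0.67015  (Δp = -0.00047)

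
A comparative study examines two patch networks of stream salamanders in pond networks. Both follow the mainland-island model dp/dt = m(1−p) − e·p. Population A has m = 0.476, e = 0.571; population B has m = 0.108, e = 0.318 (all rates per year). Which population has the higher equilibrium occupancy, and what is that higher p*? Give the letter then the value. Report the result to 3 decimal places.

A, 0.455

A: p*_A = m/(m+e) = 0.476/1.0470 = 0.4546.
B: p*_B = 0.108/0.4260 = 0.2535.
A is higher at 0.4546.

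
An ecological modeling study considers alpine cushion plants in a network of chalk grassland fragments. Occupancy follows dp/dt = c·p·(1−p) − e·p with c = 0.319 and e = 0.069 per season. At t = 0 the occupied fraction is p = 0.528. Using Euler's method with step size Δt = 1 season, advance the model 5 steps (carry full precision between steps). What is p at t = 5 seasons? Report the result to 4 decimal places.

Update rule: p ← p + [c·p·(1−p) − e·p]·Δt with Δt = 1.
  1  |  dp/dt·Δt = +0.043068  |  p_1 = 0.571068
  2  |  dp/dt·Δt = +0.038735  |  p_2 = 0.609803
  3  |  dp/dt·Δt = +0.033827  |  p_3 = 0.643631
  4  |  dp/dt·Δt = +0.028759  |  p_4 = 0.672389
  5  |  dp/dt·Δt = +0.023875  |  p_5 = 0.696264

0.6963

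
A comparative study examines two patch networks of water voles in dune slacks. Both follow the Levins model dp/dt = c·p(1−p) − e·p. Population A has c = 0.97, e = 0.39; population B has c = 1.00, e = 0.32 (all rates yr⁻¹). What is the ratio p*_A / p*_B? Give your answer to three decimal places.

A: p*_A = 1 − 0.39/0.97 = 0.5979.
B: p*_B = 1 − 0.32/1.00 = 0.6800.
p*_A / p*_B = 0.5979/0.6800 = 0.8793.

0.879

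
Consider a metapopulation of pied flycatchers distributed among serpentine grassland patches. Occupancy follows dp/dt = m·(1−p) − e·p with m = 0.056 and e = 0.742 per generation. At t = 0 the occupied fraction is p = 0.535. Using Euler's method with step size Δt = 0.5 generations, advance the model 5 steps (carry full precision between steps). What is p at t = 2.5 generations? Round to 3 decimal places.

Update rule: p ← p + [m·(1−p) − e·p]·Δt with Δt = 0.5.
t = 0.5: p = 0.53500 + (-0.18547) = 0.34954
t = 1: p = 0.34954 + (-0.11146) = 0.23807
t = 1.5: p = 0.23807 + (-0.06699) = 0.17108
t = 2: p = 0.17108 + (-0.04026) = 0.13082
t = 2.5: p = 0.13082 + (-0.02420) = 0.10662

0.107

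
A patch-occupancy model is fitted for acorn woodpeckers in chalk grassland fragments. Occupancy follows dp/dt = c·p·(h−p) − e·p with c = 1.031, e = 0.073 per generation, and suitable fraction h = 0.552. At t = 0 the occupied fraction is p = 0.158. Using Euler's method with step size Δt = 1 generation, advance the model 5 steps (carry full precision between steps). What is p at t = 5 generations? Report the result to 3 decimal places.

0.420

Update rule: p ← p + [c·p·(h−p) − e·p]·Δt with Δt = 1.
p: 0.15800 → 0.21065  (Δp = +0.05265)
p: 0.21065 → 0.26940  (Δp = +0.05876)
p: 0.26940 → 0.32823  (Δp = +0.05883)
p: 0.32823 → 0.37999  (Δp = +0.05176)
p: 0.37999 → 0.41964  (Δp = +0.03965)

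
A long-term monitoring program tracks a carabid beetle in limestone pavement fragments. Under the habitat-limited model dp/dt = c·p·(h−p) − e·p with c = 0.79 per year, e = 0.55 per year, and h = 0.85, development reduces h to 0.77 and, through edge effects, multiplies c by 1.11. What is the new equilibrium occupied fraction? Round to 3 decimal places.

Before: p* = h − e/c = 0.85 − 0.55/0.79 = 0.85 − 0.6962 = 0.1538.
After: c = 0.8769, e = 0.55, h = 0.77; p* = 0.77 − 0.55/0.8769 = 0.1428.

0.143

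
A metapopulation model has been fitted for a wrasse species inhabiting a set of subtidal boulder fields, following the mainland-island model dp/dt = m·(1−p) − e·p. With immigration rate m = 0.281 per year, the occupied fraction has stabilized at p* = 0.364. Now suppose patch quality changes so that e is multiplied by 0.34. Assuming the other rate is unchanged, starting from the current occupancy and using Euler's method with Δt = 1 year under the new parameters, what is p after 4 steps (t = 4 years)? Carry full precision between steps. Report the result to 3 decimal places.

Balance m(1−p*) = e·p* gives e = m(1−p*)/p* = 0.281×0.63600/0.36400 = 0.49098.
Starting from p₀ = 0.36400; update p ← p + (dp/dt)·Δt with the new parameters.
t = 1: p = 0.36400 + (+0.11795) = 0.48195
t = 2: p = 0.48195 + (+0.06512) = 0.54707
t = 3: p = 0.54707 + (+0.03595) = 0.58302
t = 4: p = 0.58302 + (+0.01985) = 0.60287

0.603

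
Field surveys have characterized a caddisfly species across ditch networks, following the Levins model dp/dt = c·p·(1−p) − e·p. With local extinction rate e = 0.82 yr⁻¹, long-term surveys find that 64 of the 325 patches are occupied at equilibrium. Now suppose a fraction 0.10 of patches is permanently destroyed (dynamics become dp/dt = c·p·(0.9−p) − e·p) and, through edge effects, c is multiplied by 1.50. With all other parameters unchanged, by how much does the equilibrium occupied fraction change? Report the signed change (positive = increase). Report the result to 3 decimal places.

Observed p* = 64/325 = 0.19692.
Balance c(1−p*) = e gives c = e/(1 − 0.19692) = 0.82/0.80308 = 1.02107.
New p* = 0.9 − e/c = 0.9 − 0.82000/1.53160 = 0.36461.
Δp* = 0.36461 − 0.19692 = +0.16769.

0.168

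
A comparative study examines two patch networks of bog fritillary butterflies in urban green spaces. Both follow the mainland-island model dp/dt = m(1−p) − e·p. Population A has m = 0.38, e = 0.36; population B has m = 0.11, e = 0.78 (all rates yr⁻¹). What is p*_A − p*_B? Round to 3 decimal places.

0.390

A: p*_A = m/(m+e) = 0.38/0.7400 = 0.5135.
B: p*_B = 0.11/0.8900 = 0.1236.
p*_A − p*_B = 0.5135 − 0.1236 = 0.3899.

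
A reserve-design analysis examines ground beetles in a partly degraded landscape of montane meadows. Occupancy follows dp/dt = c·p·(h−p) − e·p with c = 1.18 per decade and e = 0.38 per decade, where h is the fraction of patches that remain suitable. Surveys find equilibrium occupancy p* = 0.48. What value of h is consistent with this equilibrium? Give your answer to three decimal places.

At equilibrium c(h−p*) = e, so h = p* + e/c.
h = 0.48 + 0.38/1.18 = 0.48 + 0.3220 = 0.8020.

0.802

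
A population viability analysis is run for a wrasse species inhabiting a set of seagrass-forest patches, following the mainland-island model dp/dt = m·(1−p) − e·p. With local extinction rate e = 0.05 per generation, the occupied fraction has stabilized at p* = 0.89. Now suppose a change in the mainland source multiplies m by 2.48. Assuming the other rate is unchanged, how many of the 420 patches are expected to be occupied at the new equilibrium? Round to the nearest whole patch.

400

Balance m(1−p*) = e·p* gives m = e·p*/(1−p*) = 0.05×0.89000/0.11000 = 0.40455.
New p* = m/(m+e) = 1.00328/(1.00328+0.05000) = 0.95253.
Expected occupied = 420 × 0.95253 = 400.06 ≈ 400.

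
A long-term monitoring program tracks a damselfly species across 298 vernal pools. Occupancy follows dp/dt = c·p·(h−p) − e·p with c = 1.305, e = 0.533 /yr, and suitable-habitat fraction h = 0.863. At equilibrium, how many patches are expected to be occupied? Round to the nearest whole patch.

p* = h − e/c = 0.863 − 0.4084 = 0.4546.
Expected occupied patches = N × p* = 298 × 0.4546 = 135.46 ≈ 135.

135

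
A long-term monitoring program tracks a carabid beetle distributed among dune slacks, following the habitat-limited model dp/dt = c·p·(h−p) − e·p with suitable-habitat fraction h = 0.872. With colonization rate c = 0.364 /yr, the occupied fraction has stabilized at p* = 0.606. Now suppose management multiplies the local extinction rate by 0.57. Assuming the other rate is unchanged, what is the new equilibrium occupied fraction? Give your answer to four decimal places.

0.7204

Balance c(h−p*) = e gives e = 0.364×(0.872 − 0.60600) = 0.09682.
New p* = 0.872 − e/c = 0.872 − 0.05519/0.36400 = 0.72038.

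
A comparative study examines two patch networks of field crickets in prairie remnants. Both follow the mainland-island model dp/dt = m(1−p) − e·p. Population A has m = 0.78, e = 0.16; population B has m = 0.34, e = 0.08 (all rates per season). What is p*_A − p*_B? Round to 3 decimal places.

A: p*_A = m/(m+e) = 0.78/0.9400 = 0.8298.
B: p*_B = 0.34/0.4200 = 0.8095.
p*_A − p*_B = 0.8298 − 0.8095 = 0.0203.

0.020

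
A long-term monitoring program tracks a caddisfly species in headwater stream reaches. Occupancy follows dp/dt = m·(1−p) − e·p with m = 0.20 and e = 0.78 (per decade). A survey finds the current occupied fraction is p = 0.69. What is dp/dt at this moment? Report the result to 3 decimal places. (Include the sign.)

Colonization term: m·(1−p) = 0.20×0.3100 = 0.06200.
Extinction term: e·p = 0.53820.
dp/dt = 0.06200 − 0.53820 = -0.47620.

-0.476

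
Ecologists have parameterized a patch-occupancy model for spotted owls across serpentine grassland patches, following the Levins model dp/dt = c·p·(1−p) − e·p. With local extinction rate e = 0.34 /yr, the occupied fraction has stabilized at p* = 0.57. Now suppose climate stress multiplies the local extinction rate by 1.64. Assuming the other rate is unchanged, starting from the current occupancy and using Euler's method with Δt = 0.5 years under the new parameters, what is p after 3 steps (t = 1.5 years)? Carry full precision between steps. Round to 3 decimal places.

Balance c(1−p*) = e gives c = e/(1 − 0.57000) = 0.34/0.43000 = 0.79070.
Starting from p₀ = 0.57000; update p ← p + (dp/dt)·Δt with the new parameters.
t = 0.5: p = 0.57000 + (-0.06202) = 0.50798
t = 1: p = 0.50798 + (-0.04281) = 0.46517
t = 1.5: p = 0.46517 + (-0.03133) = 0.43384

0.434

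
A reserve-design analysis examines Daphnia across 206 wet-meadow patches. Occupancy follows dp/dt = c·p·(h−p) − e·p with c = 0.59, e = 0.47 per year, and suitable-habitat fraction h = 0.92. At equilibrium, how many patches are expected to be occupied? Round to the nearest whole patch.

25

p* = h − e/c = 0.92 − 0.7966 = 0.1234.
Expected occupied patches = N × p* = 206 × 0.1234 = 25.42 ≈ 25.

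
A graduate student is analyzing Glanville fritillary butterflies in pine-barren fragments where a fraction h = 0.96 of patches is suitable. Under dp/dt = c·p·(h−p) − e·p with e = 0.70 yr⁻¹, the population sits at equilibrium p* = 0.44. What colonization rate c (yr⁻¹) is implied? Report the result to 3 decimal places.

At equilibrium c(h−p*) = e, so c = e/(h−p*).
c = 0.70/(0.96 − 0.44) = 0.70/0.5200 = 1.3462.

1.346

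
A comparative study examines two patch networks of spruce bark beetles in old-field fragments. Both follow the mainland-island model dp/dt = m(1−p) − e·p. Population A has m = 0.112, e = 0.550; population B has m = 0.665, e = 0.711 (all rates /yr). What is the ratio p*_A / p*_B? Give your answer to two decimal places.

A: p*_A = m/(m+e) = 0.112/0.6620 = 0.1692.
B: p*_B = 0.665/1.3760 = 0.4833.
p*_A / p*_B = 0.1692/0.4833 = 0.3501.

0.35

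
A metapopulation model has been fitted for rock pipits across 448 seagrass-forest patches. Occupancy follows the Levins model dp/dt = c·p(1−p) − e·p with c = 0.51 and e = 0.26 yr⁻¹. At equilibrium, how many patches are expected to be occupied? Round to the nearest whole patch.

220

p* = 1 − e/c = 1 − 0.26/0.51 = 0.4902.
Expected occupied patches = N × p* = 448 × 0.4902 = 219.61 ≈ 220.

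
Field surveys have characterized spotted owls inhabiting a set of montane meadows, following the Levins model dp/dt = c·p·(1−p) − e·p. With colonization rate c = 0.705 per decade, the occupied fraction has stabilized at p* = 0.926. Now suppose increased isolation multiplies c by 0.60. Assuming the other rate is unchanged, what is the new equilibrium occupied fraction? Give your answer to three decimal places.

Balance c(1−p*) = e gives e = 0.705×(1 − 0.92600) = 0.05217.
New p* = 1 − e/c = 1 − 0.05217/0.42300 = 0.87667.

0.877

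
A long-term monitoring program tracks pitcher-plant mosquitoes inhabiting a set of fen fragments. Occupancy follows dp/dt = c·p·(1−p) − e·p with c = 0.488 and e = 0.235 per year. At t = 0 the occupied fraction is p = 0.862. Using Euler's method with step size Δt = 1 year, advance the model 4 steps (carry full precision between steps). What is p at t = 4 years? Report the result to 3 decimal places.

0.581

Update rule: p ← p + [c·p·(1−p) − e·p]·Δt with Δt = 1.
p: 0.86200 → 0.71748  (Δp = -0.14452)
p: 0.71748 → 0.64779  (Δp = -0.06969)
p: 0.64779 → 0.60690  (Δp = -0.04089)
p: 0.60690 → 0.58070  (Δp = -0.02620)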